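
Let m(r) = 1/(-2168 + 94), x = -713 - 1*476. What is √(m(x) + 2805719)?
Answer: √12068732939170/2074 ≈ 1675.0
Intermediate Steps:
x = -1189 (x = -713 - 476 = -1189)
m(r) = -1/2074 (m(r) = 1/(-2074) = -1/2074)
√(m(x) + 2805719) = √(-1/2074 + 2805719) = √(5819061205/2074) = √12068732939170/2074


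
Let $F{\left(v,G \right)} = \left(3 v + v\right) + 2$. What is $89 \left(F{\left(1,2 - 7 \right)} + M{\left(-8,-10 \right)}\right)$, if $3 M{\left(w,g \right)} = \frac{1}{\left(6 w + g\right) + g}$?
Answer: $\frac{108847}{204} \approx 533.56$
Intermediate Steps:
$M{\left(w,g \right)} = \frac{1}{3 \left(2 g + 6 w\right)}$ ($M{\left(w,g \right)} = \frac{1}{3 \left(\left(6 w + g\right) + g\right)} = \frac{1}{3 \left(\left(g + 6 w\right) + g\right)} = \frac{1}{3 \left(2 g + 6 w\right)}$)
$F{\left(v,G \right)} = 2 + 4 v$ ($F{\left(v,G \right)} = 4 v + 2 = 2 + 4 v$)
$89 \left(F{\left(1,2 - 7 \right)} + M{\left(-8,-10 \right)}\right) = 89 \left(\left(2 + 4 \cdot 1\right) + \frac{1}{6 \left(-10 + 3 \left(-8\right)\right)}\right) = 89 \left(\left(2 + 4\right) + \frac{1}{6 \left(-10 - 24\right)}\right) = 89 \left(6 + \frac{1}{6 \left(-34\right)}\right) = 89 \left(6 + \frac{1}{6} \left(- \frac{1}{34}\right)\right) = 89 \left(6 - \frac{1}{204}\right) = 89 \cdot \frac{1223}{204} = \frac{108847}{204}$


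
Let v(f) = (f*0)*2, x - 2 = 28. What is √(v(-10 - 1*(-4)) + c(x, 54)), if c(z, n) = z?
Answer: √30 ≈ 5.4772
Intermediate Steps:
x = 30 (x = 2 + 28 = 30)
v(f) = 0 (v(f) = 0*2 = 0)
√(v(-10 - 1*(-4)) + c(x, 54)) = √(0 + 30) = √30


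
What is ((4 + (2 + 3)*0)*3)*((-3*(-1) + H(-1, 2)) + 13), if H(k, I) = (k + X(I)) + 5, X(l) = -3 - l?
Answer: 180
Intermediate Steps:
H(k, I) = 2 + k - I (H(k, I) = (k + (-3 - I)) + 5 = (-3 + k - I) + 5 = 2 + k - I)
((4 + (2 + 3)*0)*3)*((-3*(-1) + H(-1, 2)) + 13) = ((4 + (2 + 3)*0)*3)*((-3*(-1) + (2 - 1 - 1*2)) + 13) = ((4 + 5*0)*3)*((3 + (2 - 1 - 2)) + 13) = ((4 + 0)*3)*((3 - 1) + 13) = (4*3)*(2 + 13) = 12*15 = 180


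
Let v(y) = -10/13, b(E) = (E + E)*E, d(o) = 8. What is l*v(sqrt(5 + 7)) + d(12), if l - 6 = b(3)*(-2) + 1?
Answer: 394/13 ≈ 30.308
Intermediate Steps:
b(E) = 2*E**2 (b(E) = (2*E)*E = 2*E**2)
v(y) = -10/13 (v(y) = -10*1/13 = -10/13)
l = -29 (l = 6 + ((2*3**2)*(-2) + 1) = 6 + ((2*9)*(-2) + 1) = 6 + (18*(-2) + 1) = 6 + (-36 + 1) = 6 - 35 = -29)
l*v(sqrt(5 + 7)) + d(12) = -29*(-10/13) + 8 = 290/13 + 8 = 394/13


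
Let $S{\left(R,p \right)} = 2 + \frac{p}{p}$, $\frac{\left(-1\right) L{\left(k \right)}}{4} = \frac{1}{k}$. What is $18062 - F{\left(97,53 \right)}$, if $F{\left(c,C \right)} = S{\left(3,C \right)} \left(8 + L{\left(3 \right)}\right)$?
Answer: $18042$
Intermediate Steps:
$L{\left(k \right)} = - \frac{4}{k}$
$S{\left(R,p \right)} = 3$ ($S{\left(R,p \right)} = 2 + 1 = 3$)
$F{\left(c,C \right)} = 20$ ($F{\left(c,C \right)} = 3 \left(8 - \frac{4}{3}\right) = 3 \cdot \frac{20}{3} = 20$)
$18062 - F{\left(97,53 \right)} = 18062 - 20 = 18042$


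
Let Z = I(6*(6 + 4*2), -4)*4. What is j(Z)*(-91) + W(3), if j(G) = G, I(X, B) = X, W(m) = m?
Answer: -30573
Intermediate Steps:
Z = 336 (Z = (6*(6 + 4*2))*4 = (6*(6 + 8))*4 = (6*14)*4 = 84*4 = 336)
j(Z)*(-91) + W(3) = 336*(-91) + 3 = -30576 + 3 = -30573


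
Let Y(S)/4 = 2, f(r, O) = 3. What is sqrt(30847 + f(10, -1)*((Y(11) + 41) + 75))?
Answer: sqrt(31219) ≈ 176.69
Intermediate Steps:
Y(S) = 8 (Y(S) = 4*2 = 8)
sqrt(30847 + f(10, -1)*((Y(11) + 41) + 75)) = sqrt(30847 + 3*((8 + 41) + 75)) = sqrt(30847 + 3*(49 + 75)) = sqrt(30847 + 3*124) = sqrt(30847 + 372) = sqrt(31219)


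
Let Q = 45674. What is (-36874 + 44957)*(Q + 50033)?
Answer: 773599681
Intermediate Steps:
(-36874 + 44957)*(Q + 50033) = (-36874 + 44957)*(45674 + 50033) = 8083*95707 = 773599681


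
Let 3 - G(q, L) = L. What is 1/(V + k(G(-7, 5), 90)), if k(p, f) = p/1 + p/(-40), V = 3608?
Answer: 20/72121 ≈ 0.00027731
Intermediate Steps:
G(q, L) = 3 - L
k(p, f) = 39*p/40 (k(p, f) = p*1 + p*(-1/40) = p - p/40 = 39*p/40)
1/(V + k(G(-7, 5), 90)) = 1/(3608 + 39*(3 - 1*5)/40) = 1/(3608 + 39*(3 - 5)/40) = 1/(3608 + (39/40)*(-2)) = 1/(3608 - 39/20) = 1/(72121/20) = 20/72121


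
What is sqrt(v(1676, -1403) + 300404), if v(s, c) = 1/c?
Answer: sqrt(591317935833)/1403 ≈ 548.09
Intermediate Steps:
sqrt(v(1676, -1403) + 300404) = sqrt(1/(-1403) + 300404) = sqrt(-1/1403 + 300404) = sqrt(421466811/1403) = sqrt(591317935833)/1403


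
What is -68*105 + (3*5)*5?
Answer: -7065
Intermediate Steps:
-68*105 + (3*5)*5 = -7140 + 15*5 = -7140 + 75 = -7065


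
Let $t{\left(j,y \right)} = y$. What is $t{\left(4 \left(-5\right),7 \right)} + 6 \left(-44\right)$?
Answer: $-257$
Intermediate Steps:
$t{\left(4 \left(-5\right),7 \right)} + 6 \left(-44\right) = 7 + 6 \left(-44\right) = 7 - 264 = -257$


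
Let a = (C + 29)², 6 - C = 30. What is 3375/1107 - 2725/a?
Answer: -4344/41 ≈ -105.95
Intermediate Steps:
C = -24 (C = 6 - 1*30 = 6 - 30 = -24)
a = 25 (a = (-24 + 29)² = 5² = 25)
3375/1107 - 2725/a = 3375/1107 - 2725/25 = 3375*(1/1107) - 2725*1/25 = 125/41 - 109 = -4344/41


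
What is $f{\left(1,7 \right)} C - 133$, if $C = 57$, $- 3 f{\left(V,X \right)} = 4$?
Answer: $-209$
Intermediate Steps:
$f{\left(V,X \right)} = - \frac{4}{3}$ ($f{\left(V,X \right)} = \left(- \frac{1}{3}\right) 4 = - \frac{4}{3}$)
$f{\left(1,7 \right)} C - 133 = \left(- \frac{4}{3}\right) 57 - 133 = -76 - 133 = -209$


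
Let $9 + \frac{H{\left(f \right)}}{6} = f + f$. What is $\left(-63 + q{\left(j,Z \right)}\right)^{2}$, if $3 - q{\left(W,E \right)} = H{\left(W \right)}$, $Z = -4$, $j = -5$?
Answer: $2916$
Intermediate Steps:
$H{\left(f \right)} = -54 + 12 f$ ($H{\left(f \right)} = -54 + 6 \left(f + f\right) = -54 + 6 \cdot 2 f = -54 + 12 f$)
$q{\left(W,E \right)} = 57 - 12 W$ ($q{\left(W,E \right)} = 3 - \left(-54 + 12 W\right) = 57 - 12 W$)
$\left(-63 + q{\left(j,Z \right)}\right)^{2} = \left(-63 + \left(57 - -60\right)\right)^{2} = \left(-63 + \left(57 + 60\right)\right)^{2} = \left(-63 + 117\right)^{2} = 54^{2} = 2916$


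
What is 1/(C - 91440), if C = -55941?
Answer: -1/147381 ≈ -6.7851e-6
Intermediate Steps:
1/(C - 91440) = 1/(-55941 - 91440) = 1/(-147381) = -1/147381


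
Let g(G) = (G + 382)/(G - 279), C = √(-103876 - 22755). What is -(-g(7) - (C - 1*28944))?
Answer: -7873157/272 + I*√126631 ≈ -28945.0 + 355.85*I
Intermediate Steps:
C = I*√126631 (C = √(-126631) = I*√126631 ≈ 355.85*I)
g(G) = (382 + G)/(-279 + G)
-(-g(7) - (C - 1*28944)) = -(-(382 + 7)/(-279 + 7) - (I*√126631 - 1*28944)) = -(-389/(-272) - (I*√126631 - 28944)) = -(-(-1)*389/272 - (-28944 + I*√126631)) = -(-1*(-389/272) + (28944 - I*√126631)) = -(389/272 + (28944 - I*√126631)) = -(7873157/272 - I*√126631) = -7873157/272 + I*√126631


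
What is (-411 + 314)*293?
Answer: -28421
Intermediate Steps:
(-411 + 314)*293 = -97*293 = -28421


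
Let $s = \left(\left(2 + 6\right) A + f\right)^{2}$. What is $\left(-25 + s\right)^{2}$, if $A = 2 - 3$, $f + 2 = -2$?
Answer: $14161$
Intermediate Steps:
$f = -4$ ($f = -2 - 2 = -4$)
$A = -1$ ($A = 2 - 3 = -1$)
$s = 144$ ($s = \left(\left(2 + 6\right) \left(-1\right) - 4\right)^{2} = \left(8 \left(-1\right) - 4\right)^{2} = \left(-8 - 4\right)^{2} = \left(-12\right)^{2} = 144$)
$\left(-25 + s\right)^{2} = \left(-25 + 144\right)^{2} = 119^{2} = 14161$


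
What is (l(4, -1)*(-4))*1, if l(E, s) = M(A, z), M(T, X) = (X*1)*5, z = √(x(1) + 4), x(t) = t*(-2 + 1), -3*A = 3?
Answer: -20*√3 ≈ -34.641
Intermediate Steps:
A = -1 (A = -⅓*3 = -1)
x(t) = -t (x(t) = t*(-1) = -t)
z = √3 (z = √(-1*1 + 4) = √(-1 + 4) = √3 ≈ 1.7320)
M(T, X) = 5*X (M(T, X) = X*5 = 5*X)
l(E, s) = 5*√3
(l(4, -1)*(-4))*1 = ((5*√3)*(-4))*1 = -20*√3*1 = -20*√3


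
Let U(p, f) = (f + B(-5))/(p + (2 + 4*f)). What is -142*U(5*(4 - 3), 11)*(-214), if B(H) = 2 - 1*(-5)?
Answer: 182328/17 ≈ 10725.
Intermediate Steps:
B(H) = 7 (B(H) = 2 + 5 = 7)
U(p, f) = (7 + f)/(2 + p + 4*f) (U(p, f) = (f + 7)/(p + (2 + 4*f)) = (7 + f)/(2 + p + 4*f))
-142*U(5*(4 - 3), 11)*(-214) = -142*(7 + 11)/(2 + 5*(4 - 3) + 4*11)*(-214) = -142*18/(2 + 5*1 + 44)*(-214) = -142*18/(2 + 5 + 44)*(-214) = -142*18/51*(-214) = -142*6/17*(-214) = -852/17*(-214) = 182328/17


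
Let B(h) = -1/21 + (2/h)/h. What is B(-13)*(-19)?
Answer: 2413/3549 ≈ 0.67991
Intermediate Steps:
B(h) = -1/21 + 2/h**2 (B(h) = -1*1/21 + 2/h**2 = -1/21 + 2/h**2)
B(-13)*(-19) = (-1/21 + 2/(-13)**2)*(-19) = (-1/21 + 2*(1/169))*(-19) = (-1/21 + 2/169)*(-19) = -127/3549*(-19) = 2413/3549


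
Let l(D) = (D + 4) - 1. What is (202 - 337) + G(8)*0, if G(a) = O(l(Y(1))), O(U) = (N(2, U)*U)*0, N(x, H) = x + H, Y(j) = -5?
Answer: -135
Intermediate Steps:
N(x, H) = H + x
l(D) = 3 + D (l(D) = (4 + D) - 1 = 3 + D)
O(U) = 0 (O(U) = ((U + 2)*U)*0 = ((2 + U)*U)*0 = (U*(2 + U))*0 = 0)
G(a) = 0
(202 - 337) + G(8)*0 = (202 - 337) + 0*0 = -135 + 0 = -135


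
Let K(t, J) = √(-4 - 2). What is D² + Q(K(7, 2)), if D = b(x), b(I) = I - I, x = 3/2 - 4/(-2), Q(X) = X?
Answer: I*√6 ≈ 2.4495*I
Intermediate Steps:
K(t, J) = I*√6 (K(t, J) = √(-6) = I*√6)
x = 7/2 (x = 3*(½) - 4*(-½) = 3/2 + 2 = 7/2 ≈ 3.5000)
b(I) = 0
D = 0
D² + Q(K(7, 2)) = 0² + I*√6 = 0 + I*√6 = I*√6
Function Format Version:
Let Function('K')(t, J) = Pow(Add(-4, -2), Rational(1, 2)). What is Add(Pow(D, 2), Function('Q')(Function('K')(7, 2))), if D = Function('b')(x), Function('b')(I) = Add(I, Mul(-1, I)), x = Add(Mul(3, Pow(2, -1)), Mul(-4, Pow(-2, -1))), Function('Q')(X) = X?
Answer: Mul(I, Pow(6, Rational(1, 2))) ≈ Mul(2.4495, I)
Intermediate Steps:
Function('K')(t, J) = Mul(I, Pow(6, Rational(1, 2))) (Function('K')(t, J) = Pow(-6, Rational(1, 2)) = Mul(I, Pow(6, Rational(1, 2))))
x = Rational(7, 2) (x = Add(Mul(3, Rational(1, 2)), Mul(-4, Rational(-1, 2))) = Add(Rational(3, 2), 2) = Rational(7, 2) ≈ 3.5000)
Function('b')(I) = 0
D = 0
Add(Pow(D, 2), Function('Q')(Function('K')(7, 2))) = Add(Pow(0, 2), Mul(I, Pow(6, Rational(1, 2)))) = Add(0, Mul(I, Pow(6, Rational(1, 2)))) = Mul(I, Pow(6, Rational(1, 2)))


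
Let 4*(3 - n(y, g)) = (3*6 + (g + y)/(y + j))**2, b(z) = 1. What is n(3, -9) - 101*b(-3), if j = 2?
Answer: -4214/25 ≈ -168.56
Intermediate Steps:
n(y, g) = 3 - (18 + (g + y)/(2 + y))**2/4 (n(y, g) = 3 - (3*6 + (g + y)/(y + 2))**2/4 = 3 - (18 + (g + y)/(2 + y))**2/4)
n(3, -9) - 101*b(-3) = (3 - (36 - 9 + 19*3)**2/(4*(2 + 3)**2)) - 101*1 = (3 - 1/4*(36 - 9 + 57)**2/5**2) - 101 = (3 - 1/4*1/25*84**2) - 101 = (3 - 1/4*1/25*7056) - 101 = (3 - 1764/25) - 101 = -1689/25 - 101 = -4214/25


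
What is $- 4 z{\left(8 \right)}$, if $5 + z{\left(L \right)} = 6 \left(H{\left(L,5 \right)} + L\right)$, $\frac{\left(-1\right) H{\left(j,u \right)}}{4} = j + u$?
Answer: $1076$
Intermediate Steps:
$H{\left(j,u \right)} = - 4 j - 4 u$ ($H{\left(j,u \right)} = - 4 \left(j + u\right) = - 4 j - 4 u$)
$z{\left(L \right)} = -125 - 18 L$ ($z{\left(L \right)} = -5 + 6 \left(\left(- 4 L - 20\right) + L\right) = -5 + 6 \left(\left(-20 - 4 L\right) + L\right) = -5 + 6 \left(-20 - 3 L\right) = -5 - \left(120 + 18 L\right) = -125 - 18 L$)
$- 4 z{\left(8 \right)} = - 4 \left(-125 - 144\right) = \left(-4\right) \left(-269\right) = 1076$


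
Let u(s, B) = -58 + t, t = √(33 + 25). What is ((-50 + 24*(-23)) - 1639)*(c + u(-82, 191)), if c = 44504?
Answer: -99603486 - 2241*√58 ≈ -9.9621e+7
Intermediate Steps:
t = √58 ≈ 7.6158
u(s, B) = -58 + √58
((-50 + 24*(-23)) - 1639)*(c + u(-82, 191)) = ((-50 + 24*(-23)) - 1639)*(44504 + (-58 + √58)) = ((-50 - 552) - 1639)*(44446 + √58) = (-602 - 1639)*(44446 + √58) = -2241*(44446 + √58) = -99603486 - 2241*√58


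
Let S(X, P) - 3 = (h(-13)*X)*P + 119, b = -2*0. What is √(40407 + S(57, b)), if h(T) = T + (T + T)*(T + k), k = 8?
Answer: √40529 ≈ 201.32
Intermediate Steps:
b = 0
h(T) = T + 2*T*(8 + T) (h(T) = T + (T + T)*(T + 8) = T + (2*T)*(8 + T) = T + 2*T*(8 + T))
S(X, P) = 122 + 117*P*X (S(X, P) = 3 + (((-13*(17 + 2*(-13)))*X)*P + 119) = 3 + (((-13*(17 - 26))*X)*P + 119) = 3 + (((-13*(-9))*X)*P + 119) = 3 + ((117*X)*P + 119) = 3 + (117*P*X + 119) = 3 + (119 + 117*P*X) = 122 + 117*P*X)
√(40407 + S(57, b)) = √(40407 + (122 + 117*0*57)) = √(40407 + (122 + 0)) = √(40407 + 122) = √40529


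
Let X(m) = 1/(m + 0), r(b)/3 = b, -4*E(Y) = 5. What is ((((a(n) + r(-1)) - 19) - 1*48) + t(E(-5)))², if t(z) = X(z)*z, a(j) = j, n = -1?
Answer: 4900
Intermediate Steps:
E(Y) = -5/4 (E(Y) = -¼*5 = -5/4)
r(b) = 3*b
X(m) = 1/m
t(z) = 1 (t(z) = z/z = 1)
((((a(n) + r(-1)) - 19) - 1*48) + t(E(-5)))² = ((((-1 + 3*(-1)) - 19) - 1*48) + 1)² = ((((-1 - 3) - 19) - 48) + 1)² = (((-4 - 19) - 48) + 1)² = ((-23 - 48) + 1)² = (-71 + 1)² = (-70)² = 4900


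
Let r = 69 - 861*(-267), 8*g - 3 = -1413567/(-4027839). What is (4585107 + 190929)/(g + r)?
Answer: 4274912014712/205828318271 ≈ 20.769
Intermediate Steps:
g = 1124757/2685226 (g = 3/8 + (-1413567/(-4027839))/8 = 3/8 + (-1413567*(-1/4027839))/8 = 3/8 + (⅛)*(471189/1342613) = 3/8 + 471189/10740904 = 1124757/2685226 ≈ 0.41887)
r = 229956 (r = 69 + 229887 = 229956)
(4585107 + 190929)/(g + r) = (4585107 + 190929)/(1124757/2685226 + 229956) = 4776036/(617484954813/2685226) = 4776036*(2685226/617484954813) = 4274912014712/205828318271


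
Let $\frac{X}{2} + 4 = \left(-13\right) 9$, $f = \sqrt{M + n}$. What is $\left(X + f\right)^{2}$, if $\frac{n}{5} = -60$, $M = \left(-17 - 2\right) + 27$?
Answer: $58272 - 968 i \sqrt{73} \approx 58272.0 - 8270.6 i$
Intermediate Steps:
$M = 8$ ($M = -19 + 27 = 8$)
$n = -300$ ($n = 5 \left(-60\right) = -300$)
$f = 2 i \sqrt{73}$ ($f = \sqrt{8 - 300} = \sqrt{-292} = 2 i \sqrt{73} \approx 17.088 i$)
$X = -242$ ($X = -8 + 2 \left(\left(-13\right) 9\right) = -8 + 2 \left(-117\right) = -8 - 234 = -242$)
$\left(X + f\right)^{2} = \left(-242 + 2 i \sqrt{73}\right)^{2}$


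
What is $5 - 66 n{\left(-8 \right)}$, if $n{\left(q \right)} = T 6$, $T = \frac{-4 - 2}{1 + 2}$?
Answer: $797$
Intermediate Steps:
$T = -2$ ($T = - \frac{6}{3} = \left(-6\right) \frac{1}{3} = -2$)
$n{\left(q \right)} = -12$ ($n{\left(q \right)} = \left(-2\right) 6 = -12$)
$5 - 66 n{\left(-8 \right)} = 5 - -792 = 5 + 792 = 797$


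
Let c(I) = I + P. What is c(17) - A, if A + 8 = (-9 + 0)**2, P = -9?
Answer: -65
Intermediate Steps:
c(I) = -9 + I (c(I) = I - 9 = -9 + I)
A = 73 (A = -8 + (-9 + 0)**2 = -8 + (-9)**2 = -8 + 81 = 73)
c(17) - A = (-9 + 17) - 1*73 = 8 - 73 = -65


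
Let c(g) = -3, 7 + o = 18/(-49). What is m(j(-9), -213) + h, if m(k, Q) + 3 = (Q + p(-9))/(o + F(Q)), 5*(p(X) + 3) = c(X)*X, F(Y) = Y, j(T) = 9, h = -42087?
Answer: -2272387503/53990 ≈ -42089.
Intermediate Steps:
o = -361/49 (o = -7 + 18/(-49) = -7 + 18*(-1/49) = -7 - 18/49 = -361/49 ≈ -7.3673)
p(X) = -3 - 3*X/5 (p(X) = -3 + (-3*X)/5 = -3 - 3*X/5)
m(k, Q) = -3 + (12/5 + Q)/(-361/49 + Q) (m(k, Q) = -3 + (Q + (-3 - ⅗*(-9)))/(-361/49 + Q) = -3 + (Q + (-3 + 27/5))/(-361/49 + Q) = -3 + (Q + 12/5)/(-361/49 + Q) = -3 + (12/5 + Q)/(-361/49 + Q))
m(j(-9), -213) + h = (6003 - 490*(-213))/(5*(-361 + 49*(-213))) - 42087 = (6003 + 104370)/(5*(-361 - 10437)) - 42087 = (⅕)*110373/(-10798) - 42087 = (⅕)*(-1/10798)*110373 - 42087 = -110373/53990 - 42087 = -2272387503/53990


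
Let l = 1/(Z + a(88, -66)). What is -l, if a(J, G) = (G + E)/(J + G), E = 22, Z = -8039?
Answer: 1/8041 ≈ 0.00012436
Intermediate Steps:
a(J, G) = (22 + G)/(G + J) (a(J, G) = (G + 22)/(J + G) = (22 + G)/(G + J))
l = -1/8041 (l = 1/(-8039 + (22 - 66)/(-66 + 88)) = 1/(-8039 - 44/22) = 1/(-8039 + (1/22)*(-44)) = 1/(-8039 - 2) = 1/(-8041) = -1/8041 ≈ -0.00012436)
-l = -1*(-1/8041) = 1/8041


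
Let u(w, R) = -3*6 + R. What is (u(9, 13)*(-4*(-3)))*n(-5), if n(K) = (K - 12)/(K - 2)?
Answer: -1020/7 ≈ -145.71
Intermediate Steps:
u(w, R) = -18 + R
n(K) = (-12 + K)/(-2 + K)
(u(9, 13)*(-4*(-3)))*n(-5) = ((-18 + 13)*(-4*(-3)))*((-12 - 5)/(-2 - 5)) = (-5*12)*(-17/(-7)) = -(-60)*(-17)/7 = -60*17/7 = -1020/7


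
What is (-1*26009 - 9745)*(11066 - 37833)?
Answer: 957027318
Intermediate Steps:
(-1*26009 - 9745)*(11066 - 37833) = (-26009 - 9745)*(-26767) = -35754*(-26767) = 957027318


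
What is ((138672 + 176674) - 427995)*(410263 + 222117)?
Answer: -71236974620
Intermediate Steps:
((138672 + 176674) - 427995)*(410263 + 222117) = (315346 - 427995)*632380 = -112649*632380 = -71236974620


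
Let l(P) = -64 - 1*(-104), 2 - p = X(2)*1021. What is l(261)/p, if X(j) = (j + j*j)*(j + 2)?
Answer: -20/12251 ≈ -0.0016325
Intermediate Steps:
X(j) = (2 + j)*(j + j**2) (X(j) = (j + j**2)*(2 + j) = (2 + j)*(j + j**2))
p = -24502 (p = 2 - 2*(2 + 2**2 + 3*2)*1021 = 2 - 2*(2 + 4 + 6)*1021 = 2 - 2*12*1021 = 2 - 24*1021 = 2 - 1*24504 = 2 - 24504 = -24502)
l(P) = 40 (l(P) = -64 + 104 = 40)
l(261)/p = 40/(-24502) = 40*(-1/24502) = -20/12251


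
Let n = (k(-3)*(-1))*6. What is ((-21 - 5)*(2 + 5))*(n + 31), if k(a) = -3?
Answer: -8918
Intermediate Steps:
n = 18 (n = -3*(-1)*6 = 3*6 = 18)
((-21 - 5)*(2 + 5))*(n + 31) = ((-21 - 5)*(2 + 5))*(18 + 31) = -26*7*49 = -182*49 = -8918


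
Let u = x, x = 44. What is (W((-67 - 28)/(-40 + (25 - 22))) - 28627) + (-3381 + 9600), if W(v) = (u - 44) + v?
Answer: -829001/37 ≈ -22405.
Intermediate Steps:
u = 44
W(v) = v (W(v) = (44 - 44) + v = 0 + v = v)
(W((-67 - 28)/(-40 + (25 - 22))) - 28627) + (-3381 + 9600) = ((-67 - 28)/(-40 + (25 - 22)) - 28627) + (-3381 + 9600) = (-95/(-40 + 3) - 28627) + 6219 = (-95/(-37) - 28627) + 6219 = (-95*(-1/37) - 28627) + 6219 = (95/37 - 28627) + 6219 = -1059104/37 + 6219 = -829001/37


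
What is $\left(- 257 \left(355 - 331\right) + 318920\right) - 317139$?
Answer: $-4387$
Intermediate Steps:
$\left(- 257 \left(355 - 331\right) + 318920\right) - 317139 = \left(\left(-257\right) 24 + 318920\right) - 317139 = \left(-6168 + 318920\right) - 317139 = 312752 - 317139 = -4387$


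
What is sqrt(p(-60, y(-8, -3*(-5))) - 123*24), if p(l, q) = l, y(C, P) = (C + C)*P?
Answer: 2*I*sqrt(753) ≈ 54.882*I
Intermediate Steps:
y(C, P) = 2*C*P (y(C, P) = (2*C)*P = 2*C*P)
sqrt(p(-60, y(-8, -3*(-5))) - 123*24) = sqrt(-60 - 123*24) = sqrt(-60 - 2952) = sqrt(-3012) = 2*I*sqrt(753)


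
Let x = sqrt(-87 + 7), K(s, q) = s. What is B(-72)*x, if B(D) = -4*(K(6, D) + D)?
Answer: 1056*I*sqrt(5) ≈ 2361.3*I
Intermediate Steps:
x = 4*I*sqrt(5) (x = sqrt(-80) = 4*I*sqrt(5) ≈ 8.9443*I)
B(D) = -24 - 4*D (B(D) = -4*(6 + D) = -24 - 4*D)
B(-72)*x = (-24 - 4*(-72))*(4*I*sqrt(5)) = (-24 + 288)*(4*I*sqrt(5)) = 264*(4*I*sqrt(5)) = 1056*I*sqrt(5)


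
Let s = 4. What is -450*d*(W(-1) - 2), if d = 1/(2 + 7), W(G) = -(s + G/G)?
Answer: 350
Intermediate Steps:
W(G) = -5 (W(G) = -(4 + G/G) = -(4 + 1) = -1*5 = -5)
d = ⅑ (d = 1/9 = ⅑ ≈ 0.11111)
-450*d*(W(-1) - 2) = -50*(-5 - 2) = -50*(-7) = -450*(-7/9) = 350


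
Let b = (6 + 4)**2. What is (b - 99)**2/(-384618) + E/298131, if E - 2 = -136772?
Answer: -17534833997/38222182986 ≈ -0.45876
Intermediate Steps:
E = -136770 (E = 2 - 136772 = -136770)
b = 100 (b = 10**2 = 100)
(b - 99)**2/(-384618) + E/298131 = (100 - 99)**2/(-384618) - 136770/298131 = 1**2*(-1/384618) - 136770*1/298131 = 1*(-1/384618) - 45590/99377 = -1/384618 - 45590/99377 = -17534833997/38222182986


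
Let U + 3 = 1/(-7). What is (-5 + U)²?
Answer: 3249/49 ≈ 66.306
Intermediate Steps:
U = -22/7 (U = -3 + 1/(-7) = -3 - ⅐ = -22/7 ≈ -3.1429)
(-5 + U)² = (-5 - 22/7)² = (-57/7)² = 3249/49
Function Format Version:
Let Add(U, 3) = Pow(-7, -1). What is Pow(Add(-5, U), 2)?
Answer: Rational(3249, 49) ≈ 66.306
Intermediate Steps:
U = Rational(-22, 7) (U = Add(-3, Pow(-7, -1)) = Add(-3, Rational(-1, 7)) = Rational(-22, 7) ≈ -3.1429)
Pow(Add(-5, U), 2) = Pow(Add(-5, Rational(-22, 7)), 2) = Pow(Rational(-57, 7), 2) = Rational(3249, 49)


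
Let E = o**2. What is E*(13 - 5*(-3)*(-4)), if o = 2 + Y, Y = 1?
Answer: -423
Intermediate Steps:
o = 3 (o = 2 + 1 = 3)
E = 9 (E = 3**2 = 9)
E*(13 - 5*(-3)*(-4)) = 9*(13 - 5*(-3)*(-4)) = 9*(13 + 15*(-4)) = 9*(13 - 60) = 9*(-47) = -423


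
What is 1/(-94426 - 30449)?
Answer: -1/124875 ≈ -8.0080e-6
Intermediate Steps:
1/(-94426 - 30449) = 1/(-124875) = -1/124875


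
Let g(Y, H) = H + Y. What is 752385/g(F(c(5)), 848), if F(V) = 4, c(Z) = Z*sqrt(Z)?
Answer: 250795/284 ≈ 883.08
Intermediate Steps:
c(Z) = Z**(3/2)
752385/g(F(c(5)), 848) = 752385/(848 + 4) = 752385/852 = 752385*(1/852) = 250795/284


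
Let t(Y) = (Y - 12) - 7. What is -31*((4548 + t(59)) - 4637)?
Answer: 1519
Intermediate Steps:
t(Y) = -19 + Y (t(Y) = (-12 + Y) - 7 = -19 + Y)
-31*((4548 + t(59)) - 4637) = -31*((4548 + (-19 + 59)) - 4637) = -31*((4548 + 40) - 4637) = -31*(4588 - 4637) = -31*(-49) = 1519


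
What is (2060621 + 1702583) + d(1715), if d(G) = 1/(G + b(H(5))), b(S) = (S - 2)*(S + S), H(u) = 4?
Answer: 6514106125/1731 ≈ 3.7632e+6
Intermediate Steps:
b(S) = 2*S*(-2 + S) (b(S) = (-2 + S)*(2*S) = 2*S*(-2 + S))
d(G) = 1/(16 + G) (d(G) = 1/(G + 2*4*(-2 + 4)) = 1/(G + 2*4*2) = 1/(G + 16) = 1/(16 + G))
(2060621 + 1702583) + d(1715) = (2060621 + 1702583) + 1/(16 + 1715) = 3763204 + 1/1731 = 6514106125/1731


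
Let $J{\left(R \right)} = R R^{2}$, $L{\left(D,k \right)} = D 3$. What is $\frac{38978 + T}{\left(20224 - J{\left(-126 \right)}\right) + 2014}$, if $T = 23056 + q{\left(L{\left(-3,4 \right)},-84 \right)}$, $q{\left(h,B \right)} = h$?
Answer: $\frac{62025}{2022614} \approx 0.030666$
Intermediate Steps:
$L{\left(D,k \right)} = 3 D$
$T = 23047$ ($T = 23056 + 3 \left(-3\right) = 23056 - 9 = 23047$)
$J{\left(R \right)} = R^{3}$
$\frac{38978 + T}{\left(20224 - J{\left(-126 \right)}\right) + 2014} = \frac{38978 + 23047}{\left(20224 - \left(-126\right)^{3}\right) + 2014} = \frac{62025}{\left(20224 - -2000376\right) + 2014} = \frac{62025}{\left(20224 + 2000376\right) + 2014} = \frac{62025}{2020600 + 2014} = \frac{62025}{2022614}$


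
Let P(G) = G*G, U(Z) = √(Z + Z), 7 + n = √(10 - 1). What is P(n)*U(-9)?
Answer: 48*I*√2 ≈ 67.882*I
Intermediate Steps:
n = -4 (n = -7 + √(10 - 1) = -7 + √9 = -7 + 3 = -4)
U(Z) = √2*√Z (U(Z) = √(2*Z) = √2*√Z)
P(G) = G²
P(n)*U(-9) = (-4)²*(√2*√(-9)) = 16*(√2*(3*I)) = 16*(3*I*√2) = 48*I*√2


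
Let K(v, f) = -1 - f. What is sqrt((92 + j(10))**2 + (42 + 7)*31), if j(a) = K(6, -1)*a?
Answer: sqrt(9983) ≈ 99.915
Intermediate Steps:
j(a) = 0 (j(a) = (-1 - 1*(-1))*a = (-1 + 1)*a = 0*a = 0)
sqrt((92 + j(10))**2 + (42 + 7)*31) = sqrt((92 + 0)**2 + (42 + 7)*31) = sqrt(92**2 + 49*31) = sqrt(8464 + 1519) = sqrt(9983)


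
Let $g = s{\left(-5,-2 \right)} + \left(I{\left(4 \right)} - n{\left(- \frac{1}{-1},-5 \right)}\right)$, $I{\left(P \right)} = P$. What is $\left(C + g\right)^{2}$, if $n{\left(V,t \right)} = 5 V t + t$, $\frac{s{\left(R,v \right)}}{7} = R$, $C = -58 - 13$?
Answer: $5184$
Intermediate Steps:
$C = -71$ ($C = -58 - 13 = -71$)
$s{\left(R,v \right)} = 7 R$
$n{\left(V,t \right)} = t + 5 V t$ ($n{\left(V,t \right)} = 5 V t + t = t + 5 V t$)
$g = -1$ ($g = 7 \left(-5\right) - \left(-4 - 5 \left(1 + 5 \left(- \frac{1}{-1}\right)\right)\right) = -35 - \left(-4 - 5 \left(1 + 5 \left(\left(-1\right) \left(-1\right)\right)\right)\right) = -35 - \left(-4 - 5 \left(1 + 5 \cdot 1\right)\right) = -35 - \left(-4 - 5 \left(1 + 5\right)\right) = -35 - \left(-4 - 30\right) = -35 + \left(4 - -30\right) = -35 + \left(4 + 30\right) = -35 + 34 = -1$)
$\left(C + g\right)^{2} = \left(-71 - 1\right)^{2} = \left(-72\right)^{2} = 5184$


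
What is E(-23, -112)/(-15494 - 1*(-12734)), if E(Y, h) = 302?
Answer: -151/1380 ≈ -0.10942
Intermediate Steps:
E(-23, -112)/(-15494 - 1*(-12734)) = 302/(-15494 - 1*(-12734)) = 302/(-15494 + 12734) = 302/(-2760) = 302*(-1/2760) = -151/1380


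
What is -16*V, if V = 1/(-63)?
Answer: 16/63 ≈ 0.25397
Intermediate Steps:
V = -1/63 ≈ -0.015873
-16*V = -16*(-1/63) = 16/63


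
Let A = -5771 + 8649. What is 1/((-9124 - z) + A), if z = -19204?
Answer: 1/12958 ≈ 7.7172e-5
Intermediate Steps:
A = 2878
1/((-9124 - z) + A) = 1/((-9124 - 1*(-19204)) + 2878) = 1/((-9124 + 19204) + 2878) = 1/(10080 + 2878) = 1/12958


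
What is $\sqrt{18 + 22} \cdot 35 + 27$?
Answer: $27 + 70 \sqrt{10} \approx 248.36$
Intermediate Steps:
$\sqrt{18 + 22} \cdot 35 + 27 = \sqrt{40} \cdot 35 + 27 = 2 \sqrt{10} \cdot 35 + 27 = 70 \sqrt{10} + 27 = 27 + 70 \sqrt{10}$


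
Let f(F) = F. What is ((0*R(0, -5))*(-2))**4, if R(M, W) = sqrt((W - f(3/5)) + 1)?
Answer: 0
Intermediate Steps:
R(M, W) = sqrt(2/5 + W) (R(M, W) = sqrt((W - 3/5) + 1) = sqrt((-3/5 + W) + 1) = sqrt(2/5 + W))
((0*R(0, -5))*(-2))**4 = ((0*(sqrt(10 + 25*(-5))/5))*(-2))**4 = ((0*(sqrt(10 - 125)/5))*(-2))**4 = ((0*(sqrt(-115)/5))*(-2))**4 = ((0*((I*sqrt(115))/5))*(-2))**4 = ((0*(I*sqrt(115)/5))*(-2))**4 = (0*(-2))**4 = 0**4 = 0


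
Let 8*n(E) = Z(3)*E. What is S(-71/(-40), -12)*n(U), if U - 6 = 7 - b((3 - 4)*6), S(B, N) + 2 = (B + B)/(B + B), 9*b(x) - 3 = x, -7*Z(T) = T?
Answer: 5/7 ≈ 0.71429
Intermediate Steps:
Z(T) = -T/7
b(x) = ⅓ + x/9
S(B, N) = -1 (S(B, N) = -2 + (B + B)/(B + B) = -2 + (2*B)/((2*B)) = -2 + (2*B)*(1/(2*B)) = -2 + 1 = -1)
U = 40/3 (U = 6 + (7 - (⅓ + ((3 - 4)*6)/9)) = 6 + (7 - (⅓ + (-1*6)/9)) = 6 + (7 - (⅓ + (⅑)*(-6))) = 6 + (7 - (⅓ - ⅔)) = 6 + (7 - 1*(-⅓)) = 6 + (7 + ⅓) = 6 + 22/3 = 40/3 ≈ 13.333)
n(E) = -3*E/56 (n(E) = ((-⅐*3)*E)/8 = (-3*E/7)/8 = -3*E/56)
S(-71/(-40), -12)*n(U) = -(-3)*40/(56*3) = -1*(-5/7) = 5/7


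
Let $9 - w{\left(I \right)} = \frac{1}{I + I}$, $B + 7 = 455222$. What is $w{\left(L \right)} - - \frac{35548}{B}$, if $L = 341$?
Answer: $\frac{2817898191}{310456630} \approx 9.0766$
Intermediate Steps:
$B = 455215$ ($B = -7 + 455222 = 455215$)
$w{\left(I \right)} = 9 - \frac{1}{2 I}$ ($w{\left(I \right)} = 9 - \frac{1}{I + I} = 9 - \frac{1}{2 I}$)
$w{\left(L \right)} - - \frac{35548}{B} = \left(9 - \frac{1}{2 \cdot 341}\right) - - \frac{35548}{455215} = \left(9 - \frac{1}{682}\right) - \left(-35548\right) \frac{1}{455215} = \left(9 - \frac{1}{682}\right) - - \frac{35548}{455215} = \frac{6137}{682} + \frac{35548}{455215} = \frac{2817898191}{310456630}$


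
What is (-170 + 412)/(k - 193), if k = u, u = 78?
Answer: -242/115 ≈ -2.1043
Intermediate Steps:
k = 78
(-170 + 412)/(k - 193) = (-170 + 412)/(78 - 193) = 242/(-115) = 242*(-1/115) = -242/115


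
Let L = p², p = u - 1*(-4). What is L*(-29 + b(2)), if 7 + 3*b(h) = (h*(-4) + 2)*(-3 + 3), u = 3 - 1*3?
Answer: -1504/3 ≈ -501.33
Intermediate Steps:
u = 0 (u = 3 - 3 = 0)
p = 4 (p = 0 - 1*(-4) = 0 + 4 = 4)
L = 16 (L = 4² = 16)
b(h) = -7/3 (b(h) = -7/3 + ((h*(-4) + 2)*(-3 + 3))/3 = -7/3 + ((-4*h + 2)*0)/3 = -7/3 + ((2 - 4*h)*0)/3 = -7/3 + (⅓)*0 = -7/3 + 0 = -7/3)
L*(-29 + b(2)) = 16*(-29 - 7/3) = 16*(-94/3) = -1504/3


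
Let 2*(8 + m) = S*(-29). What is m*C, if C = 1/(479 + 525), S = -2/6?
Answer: -19/6024 ≈ -0.0031541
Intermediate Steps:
S = -1/3 (S = -2*1/6 = -1/3 ≈ -0.33333)
C = 1/1004 ≈ 0.00099602
m = -19/6 (m = -8 + (-1/3*(-29))/2 = -8 + (1/2)*(29/3) = -8 + 29/6 = -19/6 ≈ -3.1667)
m*C = -19/6*1/1004 = -19/6024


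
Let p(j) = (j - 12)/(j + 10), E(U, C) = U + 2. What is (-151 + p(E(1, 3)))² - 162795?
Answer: -23623571/169 ≈ -1.3978e+5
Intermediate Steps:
E(U, C) = 2 + U
p(j) = (-12 + j)/(10 + j)
(-151 + p(E(1, 3)))² - 162795 = (-151 + (-12 + (2 + 1))/(10 + (2 + 1)))² - 162795 = (-151 + (-12 + 3)/(10 + 3))² - 162795 = (-151 - 9/13)² - 162795 = (-1972/13)² - 162795 = 3888784/169 - 162795 = -23623571/169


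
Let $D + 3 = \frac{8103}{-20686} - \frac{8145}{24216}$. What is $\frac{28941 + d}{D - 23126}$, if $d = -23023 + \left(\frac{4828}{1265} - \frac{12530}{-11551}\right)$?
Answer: $- \frac{7225572897310943808}{28216836003239565055} \approx -0.25607$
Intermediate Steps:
$D = - \frac{311251041}{83488696}$ ($D = -3 + \left(\frac{8103}{-20686} - \frac{8145}{24216}\right) = -3 + \left(8103 \left(- \frac{1}{20686}\right) - \frac{2715}{8072}\right) = -3 - \frac{60784953}{83488696} = - \frac{311251041}{83488696} \approx -3.7281$)
$d = - \frac{336340802667}{14612015}$ ($d = -23023 + \left(4828 \cdot \frac{1}{1265} - - \frac{12530}{11551}\right) = -23023 + \left(\frac{4828}{1265} + \frac{12530}{11551}\right) = -23023 + \frac{71618678}{14612015} = - \frac{336340802667}{14612015} \approx -23018.0$)
$\frac{28941 + d}{D - 23126} = \frac{28941 - \frac{336340802667}{14612015}}{- \frac{311251041}{83488696} - 23126} = \frac{86545523448}{14612015 \left(- \frac{1931070834737}{83488696}\right)} = \frac{86545523448}{14612015} \left(- \frac{83488696}{1931070834737}\right) = - \frac{7225572897310943808}{28216836003239565055}$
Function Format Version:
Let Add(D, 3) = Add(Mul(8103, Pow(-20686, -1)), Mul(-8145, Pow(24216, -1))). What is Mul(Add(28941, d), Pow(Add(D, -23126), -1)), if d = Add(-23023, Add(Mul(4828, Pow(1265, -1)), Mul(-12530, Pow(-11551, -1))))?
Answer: Rational(-7225572897310943808, 28216836003239565055) ≈ -0.25607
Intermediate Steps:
D = Rational(-311251041, 83488696) (D = Add(-3, Add(Mul(8103, Pow(-20686, -1)), Mul(-8145, Pow(24216, -1)))) = Add(-3, Add(Mul(8103, Rational(-1, 20686)), Mul(-8145, Rational(1, 24216)))) = Add(-3, Add(Rational(-8103, 20686), Rational(-2715, 8072))) = Add(-3, Rational(-60784953, 83488696)) = Rational(-311251041, 83488696) ≈ -3.7281)
d = Rational(-336340802667, 14612015) (d = Add(-23023, Add(Mul(4828, Rational(1, 1265)), Mul(-12530, Rational(-1, 11551)))) = Add(-23023, Add(Rational(4828, 1265), Rational(12530, 11551))) = Add(-23023, Rational(71618678, 14612015)) = Rational(-336340802667, 14612015) ≈ -23018.)
Mul(Add(28941, d), Pow(Add(D, -23126), -1)) = Mul(Add(28941, Rational(-336340802667, 14612015)), Pow(Add(Rational(-311251041, 83488696), -23126), -1)) = Mul(Rational(86545523448, 14612015), Pow(Rational(-1931070834737, 83488696), -1)) = Mul(Rational(86545523448, 14612015), Rational(-83488696, 1931070834737)) = Rational(-7225572897310943808, 28216836003239565055)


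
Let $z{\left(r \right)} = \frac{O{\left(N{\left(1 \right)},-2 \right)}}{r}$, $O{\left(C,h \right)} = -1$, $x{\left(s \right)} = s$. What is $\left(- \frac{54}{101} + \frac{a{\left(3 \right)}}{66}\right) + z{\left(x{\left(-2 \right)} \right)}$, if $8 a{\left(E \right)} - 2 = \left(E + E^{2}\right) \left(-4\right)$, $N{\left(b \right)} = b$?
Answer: $- \frac{3247}{26664} \approx -0.12177$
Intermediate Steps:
$a{\left(E \right)} = \frac{1}{4} - \frac{E}{2} - \frac{E^{2}}{2}$ ($a{\left(E \right)} = \frac{1}{4} + \frac{\left(E + E^{2}\right) \left(-4\right)}{8} = \frac{1}{4} + \frac{- 4 E - 4 E^{2}}{8} = \frac{1}{4} - \left(\frac{E}{2} + \frac{E^{2}}{2}\right) = \frac{1}{4} - \frac{E}{2} - \frac{E^{2}}{2}$)
$z{\left(r \right)} = - \frac{1}{r}$
$\left(- \frac{54}{101} + \frac{a{\left(3 \right)}}{66}\right) + z{\left(x{\left(-2 \right)} \right)} = \left(- \frac{54}{101} + \frac{\frac{1}{4} - \frac{3}{2} - \frac{3^{2}}{2}}{66}\right) - \frac{1}{-2} = \left(\left(-54\right) \frac{1}{101} + \left(\frac{1}{4} - \frac{3}{2} - \frac{9}{2}\right) \frac{1}{66}\right) - - \frac{1}{2} = \left(- \frac{54}{101} + \left(\frac{1}{4} - \frac{3}{2} - \frac{9}{2}\right) \frac{1}{66}\right) + \frac{1}{2} = \left(- \frac{54}{101} - \frac{23}{264}\right) + \frac{1}{2} = - \frac{16579}{26664} + \frac{1}{2} = - \frac{3247}{26664}$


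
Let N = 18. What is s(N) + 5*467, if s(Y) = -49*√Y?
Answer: 2335 - 147*√2 ≈ 2127.1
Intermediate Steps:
s(N) + 5*467 = -147*√2 + 5*467 = -147*√2 + 2335 = 2335 - 147*√2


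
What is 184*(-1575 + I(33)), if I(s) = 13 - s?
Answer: -293480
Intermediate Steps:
184*(-1575 + I(33)) = 184*(-1575 + (13 - 1*33)) = 184*(-1575 + (13 - 33)) = 184*(-1575 - 20) = 184*(-1595) = -293480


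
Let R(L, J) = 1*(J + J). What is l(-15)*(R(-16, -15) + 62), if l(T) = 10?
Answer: 320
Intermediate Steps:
R(L, J) = 2*J (R(L, J) = 1*(2*J) = 2*J)
l(-15)*(R(-16, -15) + 62) = 10*(2*(-15) + 62) = 10*(-30 + 62) = 10*32 = 320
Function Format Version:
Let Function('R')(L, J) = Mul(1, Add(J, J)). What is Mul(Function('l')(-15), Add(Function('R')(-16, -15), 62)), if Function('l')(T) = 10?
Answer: 320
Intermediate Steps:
Function('R')(L, J) = Mul(2, J) (Function('R')(L, J) = Mul(1, Mul(2, J)) = Mul(2, J))
Mul(Function('l')(-15), Add(Function('R')(-16, -15), 62)) = Mul(10, Add(Mul(2, -15), 62)) = Mul(10, Add(-30, 62)) = Mul(10, 32) = 320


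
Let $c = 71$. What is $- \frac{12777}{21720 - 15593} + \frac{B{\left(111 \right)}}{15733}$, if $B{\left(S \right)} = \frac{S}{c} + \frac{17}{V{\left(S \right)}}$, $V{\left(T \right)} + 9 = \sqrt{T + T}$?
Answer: $- \frac{670751394891}{321673755667} + \frac{17 \sqrt{222}}{2218353} \approx -2.0851$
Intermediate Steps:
$V{\left(T \right)} = -9 + \sqrt{2} \sqrt{T}$ ($V{\left(T \right)} = -9 + \sqrt{T + T} = -9 + \sqrt{2 T} = -9 + \sqrt{2} \sqrt{T}$)
$B{\left(S \right)} = \frac{17}{-9 + \sqrt{2} \sqrt{S}} + \frac{S}{71}$ ($B{\left(S \right)} = \frac{S}{71} + \frac{17}{-9 + \sqrt{2} \sqrt{S}} = \frac{17}{-9 + \sqrt{2} \sqrt{S}} + \frac{S}{71}$)
$- \frac{12777}{21720 - 15593} + \frac{B{\left(111 \right)}}{15733} = - \frac{12777}{21720 - 15593} + \frac{\frac{17}{-9 + \sqrt{2} \sqrt{111}} + \frac{1}{71} \cdot 111}{15733} = - \frac{12777}{6127} + \left(\frac{17}{-9 + \sqrt{222}} + \frac{111}{71}\right) \frac{1}{15733} = \left(-12777\right) \frac{1}{6127} + \left(\frac{111}{71} + \frac{17}{-9 + \sqrt{222}}\right) \frac{1}{15733} = - \frac{12777}{6127} + \left(\frac{111}{1117043} + \frac{17}{15733 \left(-9 + \sqrt{222}\right)}\right) = - \frac{14271778314}{6844122461} + \frac{17}{15733 \left(-9 + \sqrt{222}\right)}$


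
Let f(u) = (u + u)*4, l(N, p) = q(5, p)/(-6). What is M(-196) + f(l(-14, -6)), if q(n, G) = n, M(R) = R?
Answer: -608/3 ≈ -202.67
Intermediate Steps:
l(N, p) = -⅚ (l(N, p) = 5/(-6) = 5*(-⅙) = -⅚)
f(u) = 8*u (f(u) = (2*u)*4 = 8*u)
M(-196) + f(l(-14, -6)) = -196 + 8*(-⅚) = -196 - 20/3 = -608/3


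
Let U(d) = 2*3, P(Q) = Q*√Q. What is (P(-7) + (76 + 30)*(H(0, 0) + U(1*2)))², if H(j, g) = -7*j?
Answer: 404153 - 8904*I*√7 ≈ 4.0415e+5 - 23558.0*I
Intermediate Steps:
P(Q) = Q^(3/2)
U(d) = 6
(P(-7) + (76 + 30)*(H(0, 0) + U(1*2)))² = ((-7)^(3/2) + (76 + 30)*(-7*0 + 6))² = (-7*I*√7 + 106*(0 + 6))² = (-7*I*√7 + 106*6)² = (-7*I*√7 + 636)² = (636 - 7*I*√7)²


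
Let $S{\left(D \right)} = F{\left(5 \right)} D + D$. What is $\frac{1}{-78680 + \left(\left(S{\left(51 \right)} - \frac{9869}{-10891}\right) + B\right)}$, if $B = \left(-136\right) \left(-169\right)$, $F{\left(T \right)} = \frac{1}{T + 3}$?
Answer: $- \frac{87128}{4847603167} \approx -1.7973 \cdot 10^{-5}$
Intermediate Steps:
$F{\left(T \right)} = \frac{1}{3 + T}$
$B = 22984$
$S{\left(D \right)} = \frac{9 D}{8}$ ($S{\left(D \right)} = \frac{D}{3 + 5} + D = \frac{D}{8} + D = \frac{9 D}{8}$)
$\frac{1}{-78680 + \left(\left(S{\left(51 \right)} - \frac{9869}{-10891}\right) + B\right)} = \frac{1}{-78680 + \left(\left(\frac{9}{8} \cdot 51 - \frac{9869}{-10891}\right) + 22984\right)} = \frac{1}{-78680 + \left(\left(\frac{459}{8} - - \frac{9869}{10891}\right) + 22984\right)} = \frac{1}{-78680 + \left(\left(\frac{459}{8} + \frac{9869}{10891}\right) + 22984\right)} = \frac{1}{-78680 + \left(\frac{5077921}{87128} + 22984\right)} = \frac{1}{-78680 + \frac{2007627873}{87128}} = \frac{1}{- \frac{4847603167}{87128}} = - \frac{87128}{4847603167}$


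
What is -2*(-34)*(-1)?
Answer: -68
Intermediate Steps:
-2*(-34)*(-1) = 68*(-1) = -68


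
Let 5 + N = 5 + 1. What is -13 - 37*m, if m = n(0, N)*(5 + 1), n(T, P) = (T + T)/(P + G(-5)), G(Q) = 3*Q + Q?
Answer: -13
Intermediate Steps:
G(Q) = 4*Q
N = 1 (N = -5 + (5 + 1) = -5 + 6 = 1)
n(T, P) = 2*T/(-20 + P) (n(T, P) = (T + T)/(P + 4*(-5)) = (2*T)/(P - 20) = (2*T)/(-20 + P) = 2*T/(-20 + P))
m = 0 (m = (2*0/(-20 + 1))*(5 + 1) = (2*0/(-19))*6 = (2*0*(-1/19))*6 = 0*6 = 0)
-13 - 37*m = -13 - 37*0 = -13 + 0 = -13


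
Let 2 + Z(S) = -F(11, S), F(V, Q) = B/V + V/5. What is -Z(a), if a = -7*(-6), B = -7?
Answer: 196/55 ≈ 3.5636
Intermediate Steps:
F(V, Q) = -7/V + V/5
a = 42
Z(S) = -196/55 (Z(S) = -2 - (-7/11 + (⅕)*11) = -2 - (-7*1/11 + 11/5) = -2 - (-7/11 + 11/5) = -2 - 1*86/55 = -2 - 86/55 = -196/55)
-Z(a) = -1*(-196/55) = 196/55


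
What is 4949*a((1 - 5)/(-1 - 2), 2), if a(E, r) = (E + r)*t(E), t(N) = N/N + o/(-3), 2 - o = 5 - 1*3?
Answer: 49490/3 ≈ 16497.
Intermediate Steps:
o = 0 (o = 2 - (5 - 1*3) = 2 - (5 - 3) = 2 - 1*2 = 2 - 2 = 0)
t(N) = 1 (t(N) = N/N + 0/(-3) = 1 + 0*(-1/3) = 1 + 0 = 1)
a(E, r) = E + r (a(E, r) = (E + r)*1 = E + r)
4949*a((1 - 5)/(-1 - 2), 2) = 4949*((1 - 5)/(-1 - 2) + 2) = 4949*(-4/(-3) + 2) = 4949*(-4*(-1/3) + 2) = 4949*(4/3 + 2) = 4949*(10/3) = 49490/3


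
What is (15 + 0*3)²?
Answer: 225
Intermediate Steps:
(15 + 0*3)² = (15 + 0)² = 15² = 225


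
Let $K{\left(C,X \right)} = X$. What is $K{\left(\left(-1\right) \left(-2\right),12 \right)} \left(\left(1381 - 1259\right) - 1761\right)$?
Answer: $-19668$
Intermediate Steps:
$K{\left(\left(-1\right) \left(-2\right),12 \right)} \left(\left(1381 - 1259\right) - 1761\right) = 12 \left(\left(1381 - 1259\right) - 1761\right) = 12 \left(122 - 1761\right) = 12 \left(-1639\right) = -19668$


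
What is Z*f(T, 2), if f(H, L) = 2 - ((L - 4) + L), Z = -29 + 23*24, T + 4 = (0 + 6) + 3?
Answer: 1046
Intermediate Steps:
T = 5 (T = -4 + ((0 + 6) + 3) = -4 + (6 + 3) = -4 + 9 = 5)
Z = 523 (Z = -29 + 552 = 523)
f(H, L) = 6 - 2*L (f(H, L) = 2 - ((-4 + L) + L) = 2 - (-4 + 2*L) = 2 + (4 - 2*L) = 6 - 2*L)
Z*f(T, 2) = 523*(6 - 2*2) = 523*(6 - 4) = 523*2 = 1046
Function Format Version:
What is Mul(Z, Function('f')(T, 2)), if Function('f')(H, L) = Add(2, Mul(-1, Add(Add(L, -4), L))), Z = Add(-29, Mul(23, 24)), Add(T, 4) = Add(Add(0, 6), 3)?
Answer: 1046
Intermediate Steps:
T = 5 (T = Add(-4, Add(Add(0, 6), 3)) = Add(-4, Add(6, 3)) = Add(-4, 9) = 5)
Z = 523 (Z = Add(-29, 552) = 523)
Function('f')(H, L) = Add(6, Mul(-2, L)) (Function('f')(H, L) = Add(2, Mul(-1, Add(Add(-4, L), L))) = Add(2, Mul(-1, Add(-4, Mul(2, L)))) = Add(2, Add(4, Mul(-2, L))) = Add(6, Mul(-2, L)))
Mul(Z, Function('f')(T, 2)) = Mul(523, Add(6, Mul(-2, 2))) = Mul(523, Add(6, -4)) = Mul(523, 2) = 1046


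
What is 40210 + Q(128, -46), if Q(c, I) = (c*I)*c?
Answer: -713454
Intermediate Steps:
Q(c, I) = I*c**2 (Q(c, I) = (I*c)*c = I*c**2)
40210 + Q(128, -46) = 40210 - 46*128**2 = 40210 - 46*16384 = 40210 - 753664 = -713454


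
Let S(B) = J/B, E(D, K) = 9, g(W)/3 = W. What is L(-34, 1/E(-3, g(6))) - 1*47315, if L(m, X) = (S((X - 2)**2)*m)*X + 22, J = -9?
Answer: -803819/17 ≈ -47284.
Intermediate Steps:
g(W) = 3*W
S(B) = -9/B
L(m, X) = 22 - 9*X*m/(-2 + X)**2 (L(m, X) = ((-9/(X - 2)**2)*m)*X + 22 = ((-9/(-2 + X)**2)*m)*X + 22 = (-9*m/(-2 + X)**2)*X + 22 = -9*X*m/(-2 + X)**2 + 22 = 22 - 9*X*m/(-2 + X)**2)
L(-34, 1/E(-3, g(6))) - 1*47315 = (22 - 9*(-34)/(9*(-2 + 1/9)**2)) - 1*47315 = (22 - 9*1/9*(-34)/(-2 + 1/9)**2) - 47315 = (22 - 9*1/9*(-34)/(-17/9)**2) - 47315 = (22 - 9*1/9*(-34)*81/289) - 47315 = (22 + 162/17) - 47315 = 536/17 - 47315 = -803819/17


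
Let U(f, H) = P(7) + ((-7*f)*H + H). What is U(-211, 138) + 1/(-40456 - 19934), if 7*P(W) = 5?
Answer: 86222003663/422730 ≈ 2.0396e+5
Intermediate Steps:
P(W) = 5/7 (P(W) = (⅐)*5 = 5/7)
U(f, H) = 5/7 + H - 7*H*f (U(f, H) = 5/7 + ((-7*f)*H + H) = 5/7 + (-7*H*f + H) = 5/7 + (H - 7*H*f) = 5/7 + H - 7*H*f)
U(-211, 138) + 1/(-40456 - 19934) = (5/7 + 138 - 7*138*(-211)) + 1/(-40456 - 19934) = (5/7 + 138 + 203826) + 1/(-60390) = 1427753/7 - 1/60390 = 86222003663/422730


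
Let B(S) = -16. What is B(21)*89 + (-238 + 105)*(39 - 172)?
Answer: 16265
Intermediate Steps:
B(21)*89 + (-238 + 105)*(39 - 172) = -16*89 + (-238 + 105)*(39 - 172) = -1424 - 133*(-133) = -1424 + 17689 = 16265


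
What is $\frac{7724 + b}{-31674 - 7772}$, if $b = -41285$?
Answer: $\frac{3051}{3586} \approx 0.85081$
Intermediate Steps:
$\frac{7724 + b}{-31674 - 7772} = \frac{7724 - 41285}{-31674 - 7772} = - \frac{33561}{-39446} = \left(-33561\right) \left(- \frac{1}{39446}\right) = \frac{3051}{3586}$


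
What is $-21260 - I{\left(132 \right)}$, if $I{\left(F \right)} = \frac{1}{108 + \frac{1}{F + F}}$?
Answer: $- \frac{606186644}{28513} \approx -21260.0$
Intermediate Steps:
$I{\left(F \right)} = \frac{1}{108 + \frac{1}{2 F}}$
$-21260 - I{\left(132 \right)} = -21260 - 2 \cdot 132 \frac{1}{1 + 216 \cdot 132} = -21260 - 2 \cdot 132 \frac{1}{1 + 28512} = -21260 - 2 \cdot 132 \cdot \frac{1}{28513} = -21260 - \frac{264}{28513} = - \frac{606186644}{28513}$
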